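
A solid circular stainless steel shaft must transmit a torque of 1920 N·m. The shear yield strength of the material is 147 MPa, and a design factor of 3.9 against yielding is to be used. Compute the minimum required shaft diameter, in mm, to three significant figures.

Allowable shear stress τ_allow = 147/3.9 = 37.69 MPa.
For a solid shaft τ = 16T/(πd³), so d³ = 16T/(π τ_allow) = 16×1920000/(π×37.69) = 259400 mm³.
d = (259400)^(1/3) = 63.78 mm.

d = 63.8 mm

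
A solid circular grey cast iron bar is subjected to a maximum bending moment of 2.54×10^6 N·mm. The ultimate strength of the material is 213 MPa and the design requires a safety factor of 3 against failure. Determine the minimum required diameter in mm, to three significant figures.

σ_allow = 213/3 = 71.00 MPa.
For a solid circular section σ = 32M/(πd³), so d³ = 32M/(π σ_allow) = 32×2540000/(π×71.00) = 364400 mm³.
d = 71.43 mm.

d = 71.4 mm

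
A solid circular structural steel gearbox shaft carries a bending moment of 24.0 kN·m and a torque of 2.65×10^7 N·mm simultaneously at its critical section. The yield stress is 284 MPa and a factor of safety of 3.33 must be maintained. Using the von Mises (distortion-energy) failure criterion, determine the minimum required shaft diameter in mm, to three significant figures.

d = 158 mm

σ_allow = σ_y/n = 284/3.33 = 85.29 MPa.
For a solid shaft σ_b = 32M/(πd³) and τ = 16T/(πd³), so the von Mises stress is σ' = (16/πd³)·√(4M²+3T²).
√(4M²+3T²) = √(4×(2.400×10^7)² + 3×(2.650×10^7)²) = 6.641×10^7 N·mm.
d³ = 16×6.641×10^7/(π×85.29) = 3.966×10^6 mm³.
d = 158.3 mm.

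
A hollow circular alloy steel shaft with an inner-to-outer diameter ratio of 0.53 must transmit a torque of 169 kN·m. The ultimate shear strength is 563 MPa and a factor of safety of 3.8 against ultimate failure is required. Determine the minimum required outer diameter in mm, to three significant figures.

τ_allow = 563/3.8 = 148.2 MPa.
For a hollow shaft τ = 16T/[πd_o³(1−k⁴)] with k = 0.53, so 1−k⁴ = 0.9211.
d_o³ = 16T/[π τ_allow (1−k⁴)] = 16×1.6900×10^8/(π×148.2×0.9211) = 6.307×10^6 mm³.
d_o = 184.8 mm.

d_o = 185 mm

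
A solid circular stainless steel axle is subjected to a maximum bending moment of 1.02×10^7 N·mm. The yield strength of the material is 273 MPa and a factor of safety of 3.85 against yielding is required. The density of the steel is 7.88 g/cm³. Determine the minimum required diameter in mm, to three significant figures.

σ_allow = 273/3.85 = 70.91 MPa.
For a solid circular section σ = 32M/(πd³), so d³ = 32M/(π σ_allow) = 32×1.0200×10^7/(π×70.91) = 1.465×10^6 mm³.
d = 113.6 mm.

d = 114 mm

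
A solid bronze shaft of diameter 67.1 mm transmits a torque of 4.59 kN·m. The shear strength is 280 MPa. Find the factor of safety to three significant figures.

n = 3.62

τ = 16T/(πd³) = 16×4590000/(π×67.1³) = 77.38 MPa.
n = τ_limit/τ = 280/77.38 = 3.619.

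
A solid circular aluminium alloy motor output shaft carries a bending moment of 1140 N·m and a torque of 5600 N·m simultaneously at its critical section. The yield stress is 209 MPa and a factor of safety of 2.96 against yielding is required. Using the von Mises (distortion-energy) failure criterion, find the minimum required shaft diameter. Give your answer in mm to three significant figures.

d = 89.6 mm

σ_allow = σ_y/n = 209/2.96 = 70.61 MPa.
For a solid shaft σ_b = 32M/(πd³) and τ = 16T/(πd³), so the von Mises stress is σ' = (16/πd³)·√(4M²+3T²).
√(4M²+3T²) = √(4×(1.140×10^6)² + 3×(5.600×10^6)²) = 9.964×10^6 N·mm.
d³ = 16×9.964×10^6/(π×70.61) = 718700 mm³.
d = 89.57 mm.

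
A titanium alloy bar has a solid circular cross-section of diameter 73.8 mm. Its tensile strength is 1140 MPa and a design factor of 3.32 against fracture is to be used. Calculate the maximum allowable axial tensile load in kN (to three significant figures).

F_allow = 1470 kN

σ_allow = 1140/3.32 = 343.4 MPa.
A = πd²/4 = π×73.8²/4 = 4278 mm².
F_allow = σ_allow × A = 343.4×4278 = 1.469×10^6 N.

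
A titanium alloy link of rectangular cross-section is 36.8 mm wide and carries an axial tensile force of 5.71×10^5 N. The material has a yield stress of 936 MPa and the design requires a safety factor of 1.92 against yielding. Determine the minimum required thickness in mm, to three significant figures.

t = 31.8 mm

σ_allow = 936/1.92 = 487.5 MPa.
Required area A = F/σ_allow = 571000/487.5 = 1171 mm².
t = A/w = 1171/36.8 = 31.83 mm.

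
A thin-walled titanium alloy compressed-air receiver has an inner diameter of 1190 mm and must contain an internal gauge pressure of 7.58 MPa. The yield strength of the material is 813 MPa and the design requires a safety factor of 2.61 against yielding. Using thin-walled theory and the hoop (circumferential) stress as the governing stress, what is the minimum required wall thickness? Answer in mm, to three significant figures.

σ_allow = 813/2.61 = 311.5 MPa.
Hoop stress σ_h = pD/(2t), so t = pD/(2σ_allow) = 7.58×1190/(2×311.5) = 14.48 mm.

t = 14.5 mm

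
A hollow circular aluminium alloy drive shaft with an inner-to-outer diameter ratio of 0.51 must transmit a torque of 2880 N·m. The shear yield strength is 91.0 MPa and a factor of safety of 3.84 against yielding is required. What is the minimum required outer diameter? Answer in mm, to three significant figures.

d_o = 87.2 mm

τ_allow = 91.0/3.84 = 23.70 MPa.
For a hollow shaft τ = 16T/[πd_o³(1−k⁴)] with k = 0.51, so 1−k⁴ = 0.9323.
d_o³ = 16T/[π τ_allow (1−k⁴)] = 16×2880000/(π×23.70×0.9323) = 663900 mm³.
d_o = 87.24 mm.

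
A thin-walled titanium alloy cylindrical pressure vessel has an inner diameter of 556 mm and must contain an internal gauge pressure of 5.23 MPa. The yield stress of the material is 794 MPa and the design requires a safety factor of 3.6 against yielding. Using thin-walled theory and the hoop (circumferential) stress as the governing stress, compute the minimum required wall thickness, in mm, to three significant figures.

σ_allow = 794/3.6 = 220.6 MPa.
Hoop stress σ_h = pD/(2t), so t = pD/(2σ_allow) = 5.23×556/(2×220.6) = 6.592 mm.

t = 6.59 mm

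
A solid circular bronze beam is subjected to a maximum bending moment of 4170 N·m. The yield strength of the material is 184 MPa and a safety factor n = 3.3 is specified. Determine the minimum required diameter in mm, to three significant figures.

σ_allow = 184/3.3 = 55.76 MPa.
For a solid circular section σ = 32M/(πd³), so d³ = 32M/(π σ_allow) = 32×4170000/(π×55.76) = 761800 mm³.
d = 91.33 mm.

d = 91.3 mm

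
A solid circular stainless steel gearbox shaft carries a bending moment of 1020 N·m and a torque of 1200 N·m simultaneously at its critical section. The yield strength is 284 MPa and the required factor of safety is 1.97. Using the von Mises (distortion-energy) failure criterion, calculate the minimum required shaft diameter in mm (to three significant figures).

d = 46.9 mm

σ_allow = σ_y/n = 284/1.97 = 144.2 MPa.
For a solid shaft σ_b = 32M/(πd³) and τ = 16T/(πd³), so the von Mises stress is σ' = (16/πd³)·√(4M²+3T²).
√(4M²+3T²) = √(4×(1.020×10^6)² + 3×(1.200×10^6)²) = 2.912×10^6 N·mm.
d³ = 16×2.912×10^6/(π×144.2) = 102900 mm³.
d = 46.86 mm.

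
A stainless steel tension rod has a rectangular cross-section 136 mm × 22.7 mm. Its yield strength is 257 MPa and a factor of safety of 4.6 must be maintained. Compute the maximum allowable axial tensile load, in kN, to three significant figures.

F_allow = 172 kN

σ_allow = 257/4.6 = 55.87 MPa.
A = 136×22.7 = 3087 mm².
F_allow = σ_allow × A = 55.87×3087 = 172500 N.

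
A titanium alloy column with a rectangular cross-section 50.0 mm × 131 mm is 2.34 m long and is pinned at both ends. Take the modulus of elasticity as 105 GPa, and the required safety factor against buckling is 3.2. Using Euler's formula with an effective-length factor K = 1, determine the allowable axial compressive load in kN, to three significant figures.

Buckling occurs about the weak axis: I_min = h·b³/12 = 131×50.0³/12 = 1.365×10^6 mm⁴ (b = 50.0 mm is the smaller dimension).
Effective length L_e = KL = 1×2.34 m = 2340 mm.
Euler critical load P_cr = π²EI/L_e² = π²×105000×1.365×10^6/2340² = 258300 N.
P_allow = P_cr/n = 258300/3.2 = 80710 N.

P_allow = 80.7 kN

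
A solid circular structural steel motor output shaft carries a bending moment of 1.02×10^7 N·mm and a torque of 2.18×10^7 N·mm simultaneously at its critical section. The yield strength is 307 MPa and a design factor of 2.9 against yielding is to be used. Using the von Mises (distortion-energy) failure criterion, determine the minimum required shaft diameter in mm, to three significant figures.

σ_allow = σ_y/n = 307/2.9 = 105.9 MPa.
For a solid shaft σ_b = 32M/(πd³) and τ = 16T/(πd³), so the von Mises stress is σ' = (16/πd³)·√(4M²+3T²).
√(4M²+3T²) = √(4×(1.020×10^7)² + 3×(2.180×10^7)²) = 4.292×10^7 N·mm.
d³ = 16×4.292×10^7/(π×105.9) = 2.065×10^6 mm³.
d = 127.3 mm.

d = 127 mm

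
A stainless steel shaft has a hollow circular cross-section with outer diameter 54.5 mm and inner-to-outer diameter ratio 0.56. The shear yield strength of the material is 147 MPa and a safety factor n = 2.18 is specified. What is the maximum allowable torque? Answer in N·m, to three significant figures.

T_allow = 1930 N·m

τ_allow = 147/2.18 = 67.43 MPa.
For a hollow shaft T_allow = τ_allow·πd_o³(1−k⁴)/16 with 1−k⁴ = 0.9017, so πd_o³(1−k⁴)/16 = 28660 mm³.
T_allow = 67.43×28660 = 1.933×10^6 N·mm = 1933 N·m.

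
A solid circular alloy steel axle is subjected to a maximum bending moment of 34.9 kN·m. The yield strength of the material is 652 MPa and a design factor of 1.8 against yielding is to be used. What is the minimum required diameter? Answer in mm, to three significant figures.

d = 99.4 mm

σ_allow = 652/1.8 = 362.2 MPa.
For a solid circular section σ = 32M/(πd³), so d³ = 32M/(π σ_allow) = 32×3.4900×10^7/(π×362.2) = 981400 mm³.
d = 99.38 mm.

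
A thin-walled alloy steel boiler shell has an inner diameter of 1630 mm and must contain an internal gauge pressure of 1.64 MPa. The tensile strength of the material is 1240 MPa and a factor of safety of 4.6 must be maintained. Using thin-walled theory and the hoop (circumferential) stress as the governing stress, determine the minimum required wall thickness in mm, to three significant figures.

t = 4.96 mm

σ_allow = 1240/4.6 = 269.6 MPa.
Hoop stress σ_h = pD/(2t), so t = pD/(2σ_allow) = 1.64×1630/(2×269.6) = 4.958 mm.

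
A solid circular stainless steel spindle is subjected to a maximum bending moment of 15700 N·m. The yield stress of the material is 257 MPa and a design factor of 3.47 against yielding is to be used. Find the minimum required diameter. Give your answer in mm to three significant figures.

d = 129 mm

σ_allow = 257/3.47 = 74.06 MPa.
For a solid circular section σ = 32M/(πd³), so d³ = 32M/(π σ_allow) = 32×1.5700×10^7/(π×74.06) = 2.159×10^6 mm³.
d = 129.3 mm.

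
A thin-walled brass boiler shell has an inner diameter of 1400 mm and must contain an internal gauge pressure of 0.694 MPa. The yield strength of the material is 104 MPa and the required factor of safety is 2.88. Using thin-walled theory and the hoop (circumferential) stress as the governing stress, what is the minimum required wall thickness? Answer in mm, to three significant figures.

σ_allow = 104/2.88 = 36.11 MPa.
Hoop stress σ_h = pD/(2t), so t = pD/(2σ_allow) = 0.694×1400/(2×36.11) = 13.45 mm.

t = 13.5 mm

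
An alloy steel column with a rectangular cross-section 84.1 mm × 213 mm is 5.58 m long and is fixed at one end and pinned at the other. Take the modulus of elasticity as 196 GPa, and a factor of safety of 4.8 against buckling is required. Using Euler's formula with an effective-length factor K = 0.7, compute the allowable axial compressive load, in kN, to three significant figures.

Buckling occurs about the weak axis: I_min = h·b³/12 = 213×84.1³/12 = 1.056×10^7 mm⁴ (b = 84.1 mm is the smaller dimension).
Effective length L_e = KL = 0.7×5.58 m = 3906 mm.
Euler critical load P_cr = π²EI/L_e² = π²×196000×1.056×10^7/3906² = 1.339×10^6 N.
P_allow = P_cr/n = 1.339×10^6/4.8 = 278900 N.

P_allow = 279 kN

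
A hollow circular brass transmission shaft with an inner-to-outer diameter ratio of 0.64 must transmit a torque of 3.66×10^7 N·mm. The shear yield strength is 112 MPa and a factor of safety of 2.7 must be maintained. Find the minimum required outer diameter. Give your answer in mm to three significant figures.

τ_allow = 112/2.7 = 41.48 MPa.
For a hollow shaft τ = 16T/[πd_o³(1−k⁴)] with k = 0.64, so 1−k⁴ = 0.8322.
d_o³ = 16T/[π τ_allow (1−k⁴)] = 16×3.6600×10^7/(π×41.48×0.8322) = 5.400×10^6 mm³.
d_o = 175.4 mm.

d_o = 175 mm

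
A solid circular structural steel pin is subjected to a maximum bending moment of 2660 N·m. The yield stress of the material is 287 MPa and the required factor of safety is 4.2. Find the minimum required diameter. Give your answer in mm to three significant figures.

d = 73.5 mm

σ_allow = 287/4.2 = 68.33 MPa.
For a solid circular section σ = 32M/(πd³), so d³ = 32M/(π σ_allow) = 32×2660000/(π×68.33) = 396500 mm³.
d = 73.47 mm.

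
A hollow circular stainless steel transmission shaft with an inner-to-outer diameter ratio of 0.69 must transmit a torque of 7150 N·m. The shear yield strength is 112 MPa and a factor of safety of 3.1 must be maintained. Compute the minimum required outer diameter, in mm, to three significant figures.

τ_allow = 112/3.1 = 36.13 MPa.
For a hollow shaft τ = 16T/[πd_o³(1−k⁴)] with k = 0.69, so 1−k⁴ = 0.7733.
d_o³ = 16T/[π τ_allow (1−k⁴)] = 16×7150000/(π×36.13×0.7733) = 1.303×10^6 mm³.
d_o = 109.2 mm.

d_o = 109 mm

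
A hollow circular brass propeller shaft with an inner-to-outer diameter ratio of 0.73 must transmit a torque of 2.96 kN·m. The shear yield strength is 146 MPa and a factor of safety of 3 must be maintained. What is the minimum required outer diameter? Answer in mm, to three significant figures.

τ_allow = 146/3 = 48.67 MPa.
For a hollow shaft τ = 16T/[πd_o³(1−k⁴)] with k = 0.73, so 1−k⁴ = 0.7160.
d_o³ = 16T/[π τ_allow (1−k⁴)] = 16×2960000/(π×48.67×0.7160) = 432600 mm³.
d_o = 75.63 mm.

d_o = 75.6 mm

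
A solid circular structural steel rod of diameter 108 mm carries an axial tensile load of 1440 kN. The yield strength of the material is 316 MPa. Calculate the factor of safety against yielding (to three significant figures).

n = 2.01

A = πd²/4 = 9161 mm².
σ = F/A = 1440000/9161 = 157.2 MPa.
n = 316/157.2 = 2.010.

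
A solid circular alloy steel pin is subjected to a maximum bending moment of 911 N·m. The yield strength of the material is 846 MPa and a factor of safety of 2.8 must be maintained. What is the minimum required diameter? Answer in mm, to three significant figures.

d = 31.3 mm

σ_allow = 846/2.8 = 302.1 MPa.
For a solid circular section σ = 32M/(πd³), so d³ = 32M/(π σ_allow) = 32×911000/(π×302.1) = 30710 mm³.
d = 31.32 mm.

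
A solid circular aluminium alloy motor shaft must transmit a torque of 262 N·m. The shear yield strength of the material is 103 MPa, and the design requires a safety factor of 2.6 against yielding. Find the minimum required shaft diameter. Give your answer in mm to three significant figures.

Allowable shear stress τ_allow = 103/2.6 = 39.62 MPa.
For a solid shaft τ = 16T/(πd³), so d³ = 16T/(π τ_allow) = 16×262000/(π×39.62) = 33680 mm³.
d = (33680)^(1/3) = 32.30 mm.

d = 32.3 mm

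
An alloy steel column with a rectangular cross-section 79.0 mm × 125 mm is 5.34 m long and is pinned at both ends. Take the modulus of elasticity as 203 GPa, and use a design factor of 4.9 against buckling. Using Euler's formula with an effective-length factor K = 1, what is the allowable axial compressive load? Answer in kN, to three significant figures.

P_allow = 73.6 kN

Buckling occurs about the weak axis: I_min = h·b³/12 = 125×79.0³/12 = 5.136×10^6 mm⁴ (b = 79.0 mm is the smaller dimension).
Effective length L_e = KL = 1×5.34 m = 5340 mm.
Euler critical load P_cr = π²EI/L_e² = π²×203000×5.136×10^6/5340² = 360800 N.
P_allow = P_cr/n = 360800/4.9 = 73640 N.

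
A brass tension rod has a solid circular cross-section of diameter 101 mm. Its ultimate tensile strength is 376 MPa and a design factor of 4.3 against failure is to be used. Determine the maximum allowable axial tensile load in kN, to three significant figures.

F_allow = 701 kN

σ_allow = 376/4.3 = 87.44 MPa.
A = πd²/4 = π×101²/4 = 8012 mm².
F_allow = σ_allow × A = 87.44×8012 = 700600 N.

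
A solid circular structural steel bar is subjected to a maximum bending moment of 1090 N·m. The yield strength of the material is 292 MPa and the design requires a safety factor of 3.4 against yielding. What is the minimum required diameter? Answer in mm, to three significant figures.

σ_allow = 292/3.4 = 85.88 MPa.
For a solid circular section σ = 32M/(πd³), so d³ = 32M/(π σ_allow) = 32×1090000/(π×85.88) = 129300 mm³.
d = 50.56 mm.

d = 50.6 mm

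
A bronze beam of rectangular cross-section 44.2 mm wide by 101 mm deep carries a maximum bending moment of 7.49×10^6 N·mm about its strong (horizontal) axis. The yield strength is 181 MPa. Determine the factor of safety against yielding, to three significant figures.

n = 1.82

Section modulus S = bh²/6 = 44.2×101²/6 = 75150 mm³.
σ = M/S = 7490000/75150 = 99.67 MPa.
n = 181/99.67 = 1.816.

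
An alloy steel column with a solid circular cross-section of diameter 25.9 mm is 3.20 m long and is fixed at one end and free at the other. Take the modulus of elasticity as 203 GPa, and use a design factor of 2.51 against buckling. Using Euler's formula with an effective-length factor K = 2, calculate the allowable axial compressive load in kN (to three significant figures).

P_allow = 0.430 kN

I = πd⁴/64 = π×25.9⁴/64 = 22090 mm⁴.
Effective length L_e = KL = 2×3.20 m = 6400 mm.
Euler critical load P_cr = π²EI/L_e² = π²×203000×22090/6400² = 1080 N.
P_allow = P_cr/n = 1080/2.51 = 430.5 N.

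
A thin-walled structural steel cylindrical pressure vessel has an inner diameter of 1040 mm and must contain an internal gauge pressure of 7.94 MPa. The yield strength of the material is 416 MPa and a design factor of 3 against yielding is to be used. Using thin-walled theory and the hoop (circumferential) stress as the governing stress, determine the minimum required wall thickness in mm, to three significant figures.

σ_allow = 416/3 = 138.7 MPa.
Hoop stress σ_h = pD/(2t), so t = pD/(2σ_allow) = 7.94×1040/(2×138.7) = 29.78 mm.

t = 29.8 mm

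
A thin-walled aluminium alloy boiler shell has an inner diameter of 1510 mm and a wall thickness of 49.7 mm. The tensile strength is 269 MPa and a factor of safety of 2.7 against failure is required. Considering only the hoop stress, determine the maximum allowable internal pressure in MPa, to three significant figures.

σ_allow = 269/2.7 = 99.63 MPa.
σ_h = pD/(2t) → p_allow = 2σ_allow t/D = 2×99.63×49.7/1510 = 6.558 MPa.

p_allow = 6.56 MPa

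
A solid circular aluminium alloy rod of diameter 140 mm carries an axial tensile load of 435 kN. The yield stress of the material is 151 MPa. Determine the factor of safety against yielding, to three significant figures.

n = 5.34

A = πd²/4 = 15390 mm².
σ = F/A = 435000/15390 = 28.26 MPa.
n = 151/28.26 = 5.344.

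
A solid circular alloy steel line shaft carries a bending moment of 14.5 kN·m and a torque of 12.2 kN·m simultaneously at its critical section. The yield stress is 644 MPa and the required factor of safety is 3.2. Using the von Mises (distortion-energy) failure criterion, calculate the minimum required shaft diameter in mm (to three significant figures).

d = 96.8 mm

σ_allow = σ_y/n = 644/3.2 = 201.2 MPa.
For a solid shaft σ_b = 32M/(πd³) and τ = 16T/(πd³), so the von Mises stress is σ' = (16/πd³)·√(4M²+3T²).
√(4M²+3T²) = √(4×(1.450×10^7)² + 3×(1.220×10^7)²) = 3.588×10^7 N·mm.
d³ = 16×3.588×10^7/(π×201.2) = 908100 mm³.
d = 96.84 mm.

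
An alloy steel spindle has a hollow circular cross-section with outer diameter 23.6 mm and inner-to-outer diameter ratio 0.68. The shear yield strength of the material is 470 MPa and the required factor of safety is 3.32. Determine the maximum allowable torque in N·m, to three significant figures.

τ_allow = 470/3.32 = 141.6 MPa.
For a hollow shaft T_allow = τ_allow·πd_o³(1−k⁴)/16 with 1−k⁴ = 0.7862, so πd_o³(1−k⁴)/16 = 2029 mm³.
T_allow = 141.6×2029 = 287200 N·mm = 287.2 N·m.

T_allow = 287 N·m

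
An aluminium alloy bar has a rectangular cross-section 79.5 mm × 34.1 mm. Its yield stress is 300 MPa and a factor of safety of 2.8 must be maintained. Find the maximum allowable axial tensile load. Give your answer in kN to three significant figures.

F_allow = 290 kN

σ_allow = 300/2.8 = 107.1 MPa.
A = 79.5×34.1 = 2711 mm².
F_allow = σ_allow × A = 107.1×2711 = 290500 N.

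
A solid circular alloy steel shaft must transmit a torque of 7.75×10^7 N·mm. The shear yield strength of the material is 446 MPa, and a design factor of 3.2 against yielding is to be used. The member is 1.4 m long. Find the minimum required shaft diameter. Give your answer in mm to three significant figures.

d = 141 mm

Allowable shear stress τ_allow = 446/3.2 = 139.4 MPa.
For a solid shaft τ = 16T/(πd³), so d³ = 16T/(π τ_allow) = 16×7.7500×10^7/(π×139.4) = 2.832×10^6 mm³.
d = (2.832×10^6)^(1/3) = 141.5 mm.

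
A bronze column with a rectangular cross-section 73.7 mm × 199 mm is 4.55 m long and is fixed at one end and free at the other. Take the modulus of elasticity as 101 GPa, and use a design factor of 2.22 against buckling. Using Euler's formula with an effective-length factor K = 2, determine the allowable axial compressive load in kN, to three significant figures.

P_allow = 36.0 kN

Buckling occurs about the weak axis: I_min = h·b³/12 = 199×73.7³/12 = 6.639×10^6 mm⁴ (b = 73.7 mm is the smaller dimension).
Effective length L_e = KL = 2×4.55 m = 9100 mm.
Euler critical load P_cr = π²EI/L_e² = π²×101000×6.639×10^6/9100² = 79910 N.
P_allow = P_cr/n = 79910/2.22 = 36000 N.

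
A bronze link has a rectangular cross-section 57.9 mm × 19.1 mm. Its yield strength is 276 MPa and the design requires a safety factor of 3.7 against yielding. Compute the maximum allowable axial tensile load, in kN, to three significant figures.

F_allow = 82.5 kN

σ_allow = 276/3.7 = 74.59 MPa.
A = 57.9×19.1 = 1106 mm².
F_allow = σ_allow × A = 74.59×1106 = 82490 N.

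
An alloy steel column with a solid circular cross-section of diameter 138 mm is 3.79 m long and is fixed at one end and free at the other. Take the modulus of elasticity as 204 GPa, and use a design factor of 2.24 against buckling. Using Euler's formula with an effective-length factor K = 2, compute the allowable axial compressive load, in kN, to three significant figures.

P_allow = 279 kN

I = πd⁴/64 = π×138⁴/64 = 1.780×10^7 mm⁴.
Effective length L_e = KL = 2×3.79 m = 7580 mm.
Euler critical load P_cr = π²EI/L_e² = π²×204000×1.780×10^7/7580² = 623800 N.
P_allow = P_cr/n = 623800/2.24 = 278500 N.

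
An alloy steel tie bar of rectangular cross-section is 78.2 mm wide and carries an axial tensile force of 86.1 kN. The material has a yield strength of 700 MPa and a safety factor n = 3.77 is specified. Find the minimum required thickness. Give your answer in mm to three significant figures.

t = 5.93 mm

σ_allow = 700/3.77 = 185.7 MPa.
Required area A = F/σ_allow = 86100/185.7 = 463.7 mm².
t = A/w = 463.7/78.2 = 5.930 mm.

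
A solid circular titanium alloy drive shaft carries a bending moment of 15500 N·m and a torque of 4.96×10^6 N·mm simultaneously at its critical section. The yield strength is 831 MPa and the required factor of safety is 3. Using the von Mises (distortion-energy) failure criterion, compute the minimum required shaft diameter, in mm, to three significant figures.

σ_allow = σ_y/n = 831/3 = 277.0 MPa.
For a solid shaft σ_b = 32M/(πd³) and τ = 16T/(πd³), so the von Mises stress is σ' = (16/πd³)·√(4M²+3T²).
√(4M²+3T²) = √(4×(1.550×10^7)² + 3×(4.960×10^6)²) = 3.217×10^7 N·mm.
d³ = 16×3.217×10^7/(π×277.0) = 591500 mm³.
d = 83.94 mm.

d = 83.9 mm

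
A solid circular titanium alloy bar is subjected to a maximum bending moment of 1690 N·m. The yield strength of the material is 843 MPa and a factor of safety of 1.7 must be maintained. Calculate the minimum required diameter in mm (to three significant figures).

d = 32.6 mm

σ_allow = 843/1.7 = 495.9 MPa.
For a solid circular section σ = 32M/(πd³), so d³ = 32M/(π σ_allow) = 32×1690000/(π×495.9) = 34710 mm³.
d = 32.62 mm.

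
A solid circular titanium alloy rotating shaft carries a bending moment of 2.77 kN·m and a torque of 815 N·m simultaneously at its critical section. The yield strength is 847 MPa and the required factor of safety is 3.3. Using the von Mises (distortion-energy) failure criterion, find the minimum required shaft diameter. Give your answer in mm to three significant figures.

d = 48.4 mm

σ_allow = σ_y/n = 847/3.3 = 256.7 MPa.
For a solid shaft σ_b = 32M/(πd³) and τ = 16T/(πd³), so the von Mises stress is σ' = (16/πd³)·√(4M²+3T²).
√(4M²+3T²) = √(4×(2.770×10^6)² + 3×(815000)²) = 5.717×10^6 N·mm.
d³ = 16×5.717×10^6/(π×256.7) = 113400 mm³.
d = 48.41 mm.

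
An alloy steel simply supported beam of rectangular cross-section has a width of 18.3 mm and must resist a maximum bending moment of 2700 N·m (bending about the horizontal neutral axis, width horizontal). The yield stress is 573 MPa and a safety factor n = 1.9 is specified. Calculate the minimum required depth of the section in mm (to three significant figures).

h = 54.2 mm

σ_allow = 573/1.9 = 301.6 MPa.
For a rectangular section σ = 6M/(bh²), so h² = 6M/(b σ_allow) = 6×2700000/(18.3×301.6) = 2935 mm².
h = 54.18 mm.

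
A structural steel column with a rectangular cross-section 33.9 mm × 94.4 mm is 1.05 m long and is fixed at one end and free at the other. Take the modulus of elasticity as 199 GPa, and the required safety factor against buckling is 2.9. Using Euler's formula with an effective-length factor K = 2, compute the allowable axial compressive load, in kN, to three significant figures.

P_allow = 47.1 kN

Buckling occurs about the weak axis: I_min = h·b³/12 = 94.4×33.9³/12 = 306500 mm⁴ (b = 33.9 mm is the smaller dimension).
Effective length L_e = KL = 2×1.05 m = 2100 mm.
Euler critical load P_cr = π²EI/L_e² = π²×199000×306500/2100² = 136500 N.
P_allow = P_cr/n = 136500/2.9 = 47070 N.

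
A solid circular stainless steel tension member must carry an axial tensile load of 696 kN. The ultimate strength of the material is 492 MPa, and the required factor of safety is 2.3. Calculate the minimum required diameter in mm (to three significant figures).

Allowable stress σ_allow = 492/2.3 = 213.9 MPa.
Required area A = F/σ_allow = 696000/213.9 = 3254 mm².
A = πd²/4 → d = √(4A/π) = 64.36 mm.

d = 64.4 mm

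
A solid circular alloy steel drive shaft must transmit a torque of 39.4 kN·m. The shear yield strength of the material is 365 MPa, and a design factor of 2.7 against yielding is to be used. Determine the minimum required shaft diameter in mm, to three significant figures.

d = 114 mm

Allowable shear stress τ_allow = 365/2.7 = 135.2 MPa.
For a solid shaft τ = 16T/(πd³), so d³ = 16T/(π τ_allow) = 16×3.9400×10^7/(π×135.2) = 1.484×10^6 mm³.
d = (1.484×10^6)^(1/3) = 114.1 mm.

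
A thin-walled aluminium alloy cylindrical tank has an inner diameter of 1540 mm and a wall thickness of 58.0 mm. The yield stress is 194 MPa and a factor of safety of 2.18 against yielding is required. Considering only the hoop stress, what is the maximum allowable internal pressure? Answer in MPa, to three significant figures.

p_allow = 6.70 MPa

σ_allow = 194/2.18 = 88.99 MPa.
σ_h = pD/(2t) → p_allow = 2σ_allow t/D = 2×88.99×58.0/1540 = 6.703 MPa.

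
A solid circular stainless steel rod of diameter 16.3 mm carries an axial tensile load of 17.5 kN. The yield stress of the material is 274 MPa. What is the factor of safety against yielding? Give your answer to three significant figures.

n = 3.27

A = πd²/4 = 208.7 mm².
σ = F/A = 17500/208.7 = 83.86 MPa.
n = 274/83.86 = 3.267.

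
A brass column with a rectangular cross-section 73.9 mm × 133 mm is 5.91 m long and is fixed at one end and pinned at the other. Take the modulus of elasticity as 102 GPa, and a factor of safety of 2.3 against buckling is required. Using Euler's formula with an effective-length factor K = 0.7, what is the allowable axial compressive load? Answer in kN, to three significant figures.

Buckling occurs about the weak axis: I_min = h·b³/12 = 133×73.9³/12 = 4.473×10^6 mm⁴ (b = 73.9 mm is the smaller dimension).
Effective length L_e = KL = 0.7×5.91 m = 4137 mm.
Euler critical load P_cr = π²EI/L_e² = π²×102000×4.473×10^6/4137² = 263100 N.
P_allow = P_cr/n = 263100/2.3 = 114400 N.

P_allow = 114 kN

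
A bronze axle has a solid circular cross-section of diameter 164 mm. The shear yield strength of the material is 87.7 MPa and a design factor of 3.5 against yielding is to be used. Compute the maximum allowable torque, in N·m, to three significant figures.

T_allow = 21700 N·m

τ_allow = 87.7/3.5 = 25.06 MPa.
For a solid shaft T_allow = τ_allow·πd³/16; πd³/16 = π×164³/16 = 866100 mm³.
T_allow = 25.06×866100 = 2.170×10^7 N·mm = 21700 N·m.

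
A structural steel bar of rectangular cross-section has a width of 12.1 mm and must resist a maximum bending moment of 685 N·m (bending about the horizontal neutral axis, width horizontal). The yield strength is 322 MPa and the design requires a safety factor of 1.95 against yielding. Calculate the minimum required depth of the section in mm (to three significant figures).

σ_allow = 322/1.95 = 165.1 MPa.
For a rectangular section σ = 6M/(bh²), so h² = 6M/(b σ_allow) = 6×685000/(12.1×165.1) = 2057 mm².
h = 45.35 mm.

h = 45.4 mm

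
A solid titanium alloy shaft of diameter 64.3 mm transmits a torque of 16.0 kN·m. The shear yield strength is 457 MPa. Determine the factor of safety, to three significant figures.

n = 1.49

τ = 16T/(πd³) = 16×1.6000×10^7/(π×64.3³) = 306.5 MPa.
n = τ_limit/τ = 457/306.5 = 1.491.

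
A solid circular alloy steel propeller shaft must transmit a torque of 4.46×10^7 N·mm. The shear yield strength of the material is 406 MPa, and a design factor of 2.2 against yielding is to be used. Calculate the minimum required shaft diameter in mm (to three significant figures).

Allowable shear stress τ_allow = 406/2.2 = 184.5 MPa.
For a solid shaft τ = 16T/(πd³), so d³ = 16T/(π τ_allow) = 16×4.4600×10^7/(π×184.5) = 1.231×10^6 mm³.
d = (1.231×10^6)^(1/3) = 107.2 mm.

d = 107 mm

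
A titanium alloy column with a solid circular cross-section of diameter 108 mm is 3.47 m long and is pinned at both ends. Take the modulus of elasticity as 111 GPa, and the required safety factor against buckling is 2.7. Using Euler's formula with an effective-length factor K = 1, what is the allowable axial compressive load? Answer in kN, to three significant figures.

P_allow = 225 kN

I = πd⁴/64 = π×108⁴/64 = 6.678×10^6 mm⁴.
Effective length L_e = KL = 1×3.47 m = 3470 mm.
Euler critical load P_cr = π²EI/L_e² = π²×111000×6.678×10^6/3470² = 607600 N.
P_allow = P_cr/n = 607600/2.7 = 225000 N.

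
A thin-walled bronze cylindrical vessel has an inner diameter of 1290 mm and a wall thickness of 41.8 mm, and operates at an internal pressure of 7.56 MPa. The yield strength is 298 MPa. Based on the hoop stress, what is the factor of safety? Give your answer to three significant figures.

n = 2.55

σ_h = pD/(2t) = 7.56×1290/(2×41.8) = 116.7 MPa.
n = 298/116.7 = 2.555.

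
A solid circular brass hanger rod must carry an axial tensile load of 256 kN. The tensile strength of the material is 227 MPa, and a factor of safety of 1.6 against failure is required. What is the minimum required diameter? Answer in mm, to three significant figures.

Allowable stress σ_allow = 227/1.6 = 141.9 MPa.
Required area A = F/σ_allow = 256000/141.9 = 1804 mm².
A = πd²/4 → d = √(4A/π) = 47.93 mm.

d = 47.9 mm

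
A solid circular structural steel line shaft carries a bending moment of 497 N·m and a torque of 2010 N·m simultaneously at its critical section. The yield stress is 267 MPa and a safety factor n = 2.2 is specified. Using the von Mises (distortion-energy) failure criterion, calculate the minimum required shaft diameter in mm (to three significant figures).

σ_allow = σ_y/n = 267/2.2 = 121.4 MPa.
For a solid shaft σ_b = 32M/(πd³) and τ = 16T/(πd³), so the von Mises stress is σ' = (16/πd³)·√(4M²+3T²).
√(4M²+3T²) = √(4×(497000)² + 3×(2.010×10^6)²) = 3.621×10^6 N·mm.
d³ = 16×3.621×10^6/(π×121.4) = 151900 mm³.
d = 53.36 mm.

d = 53.4 mm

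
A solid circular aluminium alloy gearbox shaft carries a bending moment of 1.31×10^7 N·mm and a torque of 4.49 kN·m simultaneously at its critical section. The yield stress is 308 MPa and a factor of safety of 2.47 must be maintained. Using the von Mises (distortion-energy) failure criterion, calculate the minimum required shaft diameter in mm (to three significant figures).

d = 104 mm

σ_allow = σ_y/n = 308/2.47 = 124.7 MPa.
For a solid shaft σ_b = 32M/(πd³) and τ = 16T/(πd³), so the von Mises stress is σ' = (16/πd³)·√(4M²+3T²).
√(4M²+3T²) = √(4×(1.310×10^7)² + 3×(4.490×10^6)²) = 2.733×10^7 N·mm.
d³ = 16×2.733×10^7/(π×124.7) = 1.116×10^6 mm³.
d = 103.7 mm.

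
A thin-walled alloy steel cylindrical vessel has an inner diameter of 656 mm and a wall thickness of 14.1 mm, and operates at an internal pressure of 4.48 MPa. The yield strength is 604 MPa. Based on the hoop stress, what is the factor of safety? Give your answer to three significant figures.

n = 5.80

σ_h = pD/(2t) = 4.48×656/(2×14.1) = 104.2 MPa.
n = 604/104.2 = 5.796.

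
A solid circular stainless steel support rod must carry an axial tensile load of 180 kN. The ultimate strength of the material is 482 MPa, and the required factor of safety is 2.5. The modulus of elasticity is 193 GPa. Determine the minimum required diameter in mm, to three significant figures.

Allowable stress σ_allow = 482/2.5 = 192.8 MPa.
Required area A = F/σ_allow = 180000/192.8 = 933.6 mm².
A = πd²/4 → d = √(4A/π) = 34.48 mm.

d = 34.5 mm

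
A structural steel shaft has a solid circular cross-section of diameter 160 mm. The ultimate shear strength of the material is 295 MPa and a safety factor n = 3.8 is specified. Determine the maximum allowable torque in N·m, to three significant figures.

T_allow = 62400 N·m

τ_allow = 295/3.8 = 77.63 MPa.
For a solid shaft T_allow = τ_allow·πd³/16; πd³/16 = π×160³/16 = 804200 mm³.
T_allow = 77.63×804200 = 6.244×10^7 N·mm = 62440 N·m.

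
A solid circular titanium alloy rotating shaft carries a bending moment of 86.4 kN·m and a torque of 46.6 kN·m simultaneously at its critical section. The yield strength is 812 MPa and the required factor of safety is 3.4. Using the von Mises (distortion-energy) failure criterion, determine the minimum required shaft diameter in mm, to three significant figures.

σ_allow = σ_y/n = 812/3.4 = 238.8 MPa.
For a solid shaft σ_b = 32M/(πd³) and τ = 16T/(πd³), so the von Mises stress is σ' = (16/πd³)·√(4M²+3T²).
√(4M²+3T²) = √(4×(8.640×10^7)² + 3×(4.660×10^7)²) = 1.907×10^8 N·mm.
d³ = 16×1.907×10^8/(π×238.8) = 4.067×10^6 mm³.
d = 159.6 mm.

d = 160 mm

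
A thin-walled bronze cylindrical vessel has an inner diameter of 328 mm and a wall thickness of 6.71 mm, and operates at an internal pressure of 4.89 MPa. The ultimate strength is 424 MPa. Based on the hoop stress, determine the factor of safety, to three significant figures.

n = 3.55

σ_h = pD/(2t) = 4.89×328/(2×6.71) = 119.5 MPa.
n = 424/119.5 = 3.548.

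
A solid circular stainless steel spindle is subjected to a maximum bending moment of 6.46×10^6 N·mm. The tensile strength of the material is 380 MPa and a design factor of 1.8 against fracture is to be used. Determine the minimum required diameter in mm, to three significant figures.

d = 67.8 mm

σ_allow = 380/1.8 = 211.1 MPa.
For a solid circular section σ = 32M/(πd³), so d³ = 32M/(π σ_allow) = 32×6460000/(π×211.1) = 311700 mm³.
d = 67.80 mm.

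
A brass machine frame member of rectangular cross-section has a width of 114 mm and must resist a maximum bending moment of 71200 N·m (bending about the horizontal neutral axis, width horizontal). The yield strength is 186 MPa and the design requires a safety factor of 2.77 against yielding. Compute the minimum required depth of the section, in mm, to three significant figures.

h = 236 mm

σ_allow = 186/2.77 = 67.15 MPa.
For a rectangular section σ = 6M/(bh²), so h² = 6M/(b σ_allow) = 6×7.1200×10^7/(114×67.15) = 55810 mm².
h = 236.2 mm.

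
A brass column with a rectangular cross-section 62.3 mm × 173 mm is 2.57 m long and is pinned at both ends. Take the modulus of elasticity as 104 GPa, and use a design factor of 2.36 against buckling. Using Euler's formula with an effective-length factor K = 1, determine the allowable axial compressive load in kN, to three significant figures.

Buckling occurs about the weak axis: I_min = h·b³/12 = 173×62.3³/12 = 3.486×10^6 mm⁴ (b = 62.3 mm is the smaller dimension).
Effective length L_e = KL = 1×2.57 m = 2570 mm.
Euler critical load P_cr = π²EI/L_e² = π²×104000×3.486×10^6/2570² = 541700 N.
P_allow = P_cr/n = 541700/2.36 = 229600 N.

P_allow = 230 kN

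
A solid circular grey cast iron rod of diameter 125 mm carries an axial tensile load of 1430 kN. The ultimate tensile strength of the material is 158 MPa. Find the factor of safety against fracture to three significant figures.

n = 1.36

A = πd²/4 = 12270 mm².
σ = F/A = 1430000/12270 = 116.5 MPa.
n = 158/116.5 = 1.356.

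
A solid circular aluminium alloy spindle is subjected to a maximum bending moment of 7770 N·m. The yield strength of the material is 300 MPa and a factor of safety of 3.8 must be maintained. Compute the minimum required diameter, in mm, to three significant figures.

d = 100 mm

σ_allow = 300/3.8 = 78.95 MPa.
For a solid circular section σ = 32M/(πd³), so d³ = 32M/(π σ_allow) = 32×7770000/(π×78.95) = 1.002×10^6 mm³.
d = 100.1 mm.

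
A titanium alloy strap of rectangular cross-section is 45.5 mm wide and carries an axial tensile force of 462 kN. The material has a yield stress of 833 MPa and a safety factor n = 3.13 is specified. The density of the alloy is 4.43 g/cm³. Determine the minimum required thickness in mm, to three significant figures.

t = 38.2 mm

σ_allow = 833/3.13 = 266.1 MPa.
Required area A = F/σ_allow = 462000/266.1 = 1736 mm².
t = A/w = 1736/45.5 = 38.15 mm.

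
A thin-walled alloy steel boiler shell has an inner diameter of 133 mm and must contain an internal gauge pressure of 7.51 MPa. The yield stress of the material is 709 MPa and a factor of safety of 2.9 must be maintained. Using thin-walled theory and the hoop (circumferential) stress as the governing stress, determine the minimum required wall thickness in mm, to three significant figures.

t = 2.04 mm

σ_allow = 709/2.9 = 244.5 MPa.
Hoop stress σ_h = pD/(2t), so t = pD/(2σ_allow) = 7.51×133/(2×244.5) = 2.043 mm.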